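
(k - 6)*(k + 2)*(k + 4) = k^3 - 28*k - 48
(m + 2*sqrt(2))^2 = m^2 + 4*sqrt(2)*m + 8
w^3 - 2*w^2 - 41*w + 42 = (w - 7)*(w - 1)*(w + 6)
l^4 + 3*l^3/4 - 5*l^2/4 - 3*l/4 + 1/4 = (l - 1)*(l - 1/4)*(l + 1)^2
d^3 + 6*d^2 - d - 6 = (d - 1)*(d + 1)*(d + 6)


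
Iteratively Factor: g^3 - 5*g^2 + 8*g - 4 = (g - 2)*(g^2 - 3*g + 2) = (g - 2)^2*(g - 1)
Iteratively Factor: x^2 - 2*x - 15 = (x - 5)*(x + 3)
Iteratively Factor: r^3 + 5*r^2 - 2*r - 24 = (r + 4)*(r^2 + r - 6) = (r - 2)*(r + 4)*(r + 3)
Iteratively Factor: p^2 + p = (p + 1)*(p)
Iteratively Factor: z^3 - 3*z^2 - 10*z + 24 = (z - 4)*(z^2 + z - 6) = (z - 4)*(z - 2)*(z + 3)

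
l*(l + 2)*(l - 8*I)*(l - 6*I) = l^4 + 2*l^3 - 14*I*l^3 - 48*l^2 - 28*I*l^2 - 96*l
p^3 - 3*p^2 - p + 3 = (p - 3)*(p - 1)*(p + 1)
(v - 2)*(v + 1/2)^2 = v^3 - v^2 - 7*v/4 - 1/2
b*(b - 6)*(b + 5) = b^3 - b^2 - 30*b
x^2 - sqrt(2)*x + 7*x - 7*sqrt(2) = (x + 7)*(x - sqrt(2))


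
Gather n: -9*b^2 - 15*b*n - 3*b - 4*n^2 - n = -9*b^2 - 3*b - 4*n^2 + n*(-15*b - 1)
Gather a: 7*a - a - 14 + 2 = 6*a - 12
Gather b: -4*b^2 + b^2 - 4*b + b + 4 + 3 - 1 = -3*b^2 - 3*b + 6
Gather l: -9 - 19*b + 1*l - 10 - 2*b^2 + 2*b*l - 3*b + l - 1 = -2*b^2 - 22*b + l*(2*b + 2) - 20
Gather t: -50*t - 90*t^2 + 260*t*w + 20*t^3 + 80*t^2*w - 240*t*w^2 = 20*t^3 + t^2*(80*w - 90) + t*(-240*w^2 + 260*w - 50)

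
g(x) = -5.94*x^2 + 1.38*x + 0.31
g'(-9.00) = 108.30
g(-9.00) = -493.25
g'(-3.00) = 37.02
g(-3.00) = -57.29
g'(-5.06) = 61.49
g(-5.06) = -158.76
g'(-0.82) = 11.12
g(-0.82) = -4.82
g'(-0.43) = 6.49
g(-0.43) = -1.38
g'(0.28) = -1.95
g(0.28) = 0.23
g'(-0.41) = 6.25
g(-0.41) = -1.25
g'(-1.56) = 19.91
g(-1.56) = -16.30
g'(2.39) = -27.01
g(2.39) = -30.32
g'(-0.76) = 10.41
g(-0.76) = -4.17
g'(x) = 1.38 - 11.88*x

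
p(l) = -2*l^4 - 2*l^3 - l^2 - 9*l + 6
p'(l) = -8*l^3 - 6*l^2 - 2*l - 9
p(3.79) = -564.01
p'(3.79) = -538.28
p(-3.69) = -244.72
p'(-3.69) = 318.63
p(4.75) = -1291.79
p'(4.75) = -1011.25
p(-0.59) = 11.13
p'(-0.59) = -8.27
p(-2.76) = -50.78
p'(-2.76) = 119.01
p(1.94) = -58.16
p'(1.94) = -93.87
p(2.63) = -156.66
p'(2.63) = -201.29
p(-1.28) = 14.71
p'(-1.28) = 0.51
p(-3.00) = -84.00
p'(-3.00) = 159.00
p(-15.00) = -94584.00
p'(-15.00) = 25671.00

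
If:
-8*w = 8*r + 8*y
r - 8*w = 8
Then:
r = 8/9 - 8*y/9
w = -y/9 - 8/9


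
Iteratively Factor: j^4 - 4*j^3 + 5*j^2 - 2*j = (j)*(j^3 - 4*j^2 + 5*j - 2) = j*(j - 1)*(j^2 - 3*j + 2) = j*(j - 1)^2*(j - 2)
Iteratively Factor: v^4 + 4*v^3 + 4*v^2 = (v + 2)*(v^3 + 2*v^2) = (v + 2)^2*(v^2) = v*(v + 2)^2*(v)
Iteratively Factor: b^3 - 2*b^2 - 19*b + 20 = (b - 1)*(b^2 - b - 20) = (b - 1)*(b + 4)*(b - 5)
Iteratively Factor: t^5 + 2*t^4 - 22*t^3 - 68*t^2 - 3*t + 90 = (t - 5)*(t^4 + 7*t^3 + 13*t^2 - 3*t - 18) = (t - 5)*(t + 2)*(t^3 + 5*t^2 + 3*t - 9) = (t - 5)*(t - 1)*(t + 2)*(t^2 + 6*t + 9) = (t - 5)*(t - 1)*(t + 2)*(t + 3)*(t + 3)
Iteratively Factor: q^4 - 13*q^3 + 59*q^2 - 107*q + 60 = (q - 1)*(q^3 - 12*q^2 + 47*q - 60) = (q - 3)*(q - 1)*(q^2 - 9*q + 20) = (q - 5)*(q - 3)*(q - 1)*(q - 4)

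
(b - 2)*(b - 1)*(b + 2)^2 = b^4 + b^3 - 6*b^2 - 4*b + 8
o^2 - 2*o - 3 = (o - 3)*(o + 1)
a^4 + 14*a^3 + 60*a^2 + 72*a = a*(a + 2)*(a + 6)^2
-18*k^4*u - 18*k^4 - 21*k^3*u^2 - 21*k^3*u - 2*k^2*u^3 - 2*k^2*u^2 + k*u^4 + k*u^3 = (-6*k + u)*(k + u)*(3*k + u)*(k*u + k)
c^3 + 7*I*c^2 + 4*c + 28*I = (c - 2*I)*(c + 2*I)*(c + 7*I)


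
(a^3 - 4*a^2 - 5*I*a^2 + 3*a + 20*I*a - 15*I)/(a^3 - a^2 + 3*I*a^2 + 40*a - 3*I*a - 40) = (a - 3)/(a + 8*I)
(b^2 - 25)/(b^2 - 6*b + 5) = (b + 5)/(b - 1)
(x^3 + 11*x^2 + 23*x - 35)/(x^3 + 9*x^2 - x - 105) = (x - 1)/(x - 3)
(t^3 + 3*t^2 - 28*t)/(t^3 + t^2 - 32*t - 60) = t*(t^2 + 3*t - 28)/(t^3 + t^2 - 32*t - 60)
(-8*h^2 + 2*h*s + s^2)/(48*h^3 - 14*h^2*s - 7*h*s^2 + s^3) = (4*h + s)/(-24*h^2 - 5*h*s + s^2)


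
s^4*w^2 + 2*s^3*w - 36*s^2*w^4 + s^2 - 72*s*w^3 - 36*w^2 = (s - 6*w)*(s + 6*w)*(s*w + 1)^2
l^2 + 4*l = l*(l + 4)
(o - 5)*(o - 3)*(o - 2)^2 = o^4 - 12*o^3 + 51*o^2 - 92*o + 60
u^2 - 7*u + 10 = (u - 5)*(u - 2)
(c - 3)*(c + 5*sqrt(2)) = c^2 - 3*c + 5*sqrt(2)*c - 15*sqrt(2)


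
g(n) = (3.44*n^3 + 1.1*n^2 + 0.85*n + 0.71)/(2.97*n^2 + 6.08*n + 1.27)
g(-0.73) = 0.42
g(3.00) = 2.29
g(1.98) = 1.34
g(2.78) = 2.08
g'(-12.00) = 1.12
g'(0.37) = 0.06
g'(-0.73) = -2.53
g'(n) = (-5.94*n - 6.08)*(3.44*n^3 + 1.1*n^2 + 0.85*n + 0.71)/(2.97*n^2 + 6.08*n + 1.27)^2 + (10.32*n^2 + 2.2*n + 0.85)/(2.97*n^2 + 6.08*n + 1.27) = (10.2168*n^4 + 41.8304*n^3 + 17.2699*n^2 - 1.4234*n - 3.2373)/(8.8209*n^4 + 36.1152*n^3 + 44.5102*n^2 + 15.4432*n + 1.6129)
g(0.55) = 0.38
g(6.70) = 6.22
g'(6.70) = 1.10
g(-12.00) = -16.28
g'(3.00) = 0.98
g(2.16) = 1.50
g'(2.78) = 0.97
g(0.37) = 0.34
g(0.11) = 0.42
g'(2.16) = 0.90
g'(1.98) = 0.87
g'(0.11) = -0.80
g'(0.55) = 0.30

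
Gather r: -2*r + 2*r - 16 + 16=0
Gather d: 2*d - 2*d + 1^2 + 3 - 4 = 0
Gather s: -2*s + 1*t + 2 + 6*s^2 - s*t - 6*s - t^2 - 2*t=6*s^2 + s*(-t - 8) - t^2 - t + 2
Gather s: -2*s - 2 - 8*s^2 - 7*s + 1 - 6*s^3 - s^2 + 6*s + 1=-6*s^3 - 9*s^2 - 3*s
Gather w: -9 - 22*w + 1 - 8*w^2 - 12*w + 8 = -8*w^2 - 34*w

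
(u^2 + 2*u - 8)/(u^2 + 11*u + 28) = (u - 2)/(u + 7)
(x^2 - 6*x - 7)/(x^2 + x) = (x - 7)/x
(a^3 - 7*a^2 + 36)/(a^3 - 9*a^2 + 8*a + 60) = (a - 3)/(a - 5)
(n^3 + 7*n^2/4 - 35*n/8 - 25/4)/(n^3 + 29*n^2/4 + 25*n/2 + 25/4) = (n^2 + n/2 - 5)/(n^2 + 6*n + 5)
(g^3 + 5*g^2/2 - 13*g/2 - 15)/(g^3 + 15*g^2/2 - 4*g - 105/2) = (g + 2)/(g + 7)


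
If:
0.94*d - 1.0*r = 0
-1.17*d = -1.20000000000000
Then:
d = 1.03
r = 0.96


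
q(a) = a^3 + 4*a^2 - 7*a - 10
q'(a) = 3*a^2 + 8*a - 7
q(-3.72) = 19.91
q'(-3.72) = 4.76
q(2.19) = 4.36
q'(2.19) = 24.91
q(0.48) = -12.33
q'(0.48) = -2.47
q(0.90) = -12.33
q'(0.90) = 2.63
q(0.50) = -12.38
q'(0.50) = -2.25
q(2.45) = 11.57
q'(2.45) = 30.61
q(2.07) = 1.52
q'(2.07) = 22.41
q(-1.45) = 5.51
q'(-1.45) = -12.29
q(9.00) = 980.00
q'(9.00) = 308.00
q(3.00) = 32.00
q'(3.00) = 44.00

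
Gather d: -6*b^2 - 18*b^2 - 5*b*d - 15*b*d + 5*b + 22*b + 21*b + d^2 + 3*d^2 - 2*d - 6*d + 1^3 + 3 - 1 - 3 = -24*b^2 + 48*b + 4*d^2 + d*(-20*b - 8)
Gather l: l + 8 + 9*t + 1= l + 9*t + 9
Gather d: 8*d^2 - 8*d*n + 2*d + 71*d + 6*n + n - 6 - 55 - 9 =8*d^2 + d*(73 - 8*n) + 7*n - 70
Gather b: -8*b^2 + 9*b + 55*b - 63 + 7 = -8*b^2 + 64*b - 56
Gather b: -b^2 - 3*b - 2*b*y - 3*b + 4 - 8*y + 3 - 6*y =-b^2 + b*(-2*y - 6) - 14*y + 7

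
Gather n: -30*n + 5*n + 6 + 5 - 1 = 10 - 25*n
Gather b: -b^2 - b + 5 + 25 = -b^2 - b + 30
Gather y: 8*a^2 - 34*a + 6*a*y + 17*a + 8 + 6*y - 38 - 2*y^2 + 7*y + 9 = 8*a^2 - 17*a - 2*y^2 + y*(6*a + 13) - 21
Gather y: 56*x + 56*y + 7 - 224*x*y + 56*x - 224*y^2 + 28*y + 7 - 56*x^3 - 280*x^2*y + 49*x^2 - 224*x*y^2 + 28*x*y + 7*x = -56*x^3 + 49*x^2 + 119*x + y^2*(-224*x - 224) + y*(-280*x^2 - 196*x + 84) + 14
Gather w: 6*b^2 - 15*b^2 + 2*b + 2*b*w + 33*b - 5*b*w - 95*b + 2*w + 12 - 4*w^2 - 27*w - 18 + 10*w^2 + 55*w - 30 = -9*b^2 - 60*b + 6*w^2 + w*(30 - 3*b) - 36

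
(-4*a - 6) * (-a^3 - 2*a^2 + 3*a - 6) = 4*a^4 + 14*a^3 + 6*a + 36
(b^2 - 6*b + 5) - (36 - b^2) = 2*b^2 - 6*b - 31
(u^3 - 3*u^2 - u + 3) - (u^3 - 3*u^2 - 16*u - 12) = 15*u + 15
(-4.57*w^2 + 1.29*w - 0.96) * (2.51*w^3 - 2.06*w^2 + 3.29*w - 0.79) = -11.4707*w^5 + 12.6521*w^4 - 20.1023*w^3 + 9.832*w^2 - 4.1775*w + 0.7584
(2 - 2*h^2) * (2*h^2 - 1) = -4*h^4 + 6*h^2 - 2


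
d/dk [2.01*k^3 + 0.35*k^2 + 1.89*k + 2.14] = 6.03*k^2 + 0.7*k + 1.89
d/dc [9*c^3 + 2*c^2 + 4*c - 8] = 27*c^2 + 4*c + 4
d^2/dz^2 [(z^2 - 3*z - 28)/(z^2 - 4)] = 6*(-z^3 - 24*z^2 - 12*z - 32)/(z^6 - 12*z^4 + 48*z^2 - 64)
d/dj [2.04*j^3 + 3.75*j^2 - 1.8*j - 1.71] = 6.12*j^2 + 7.5*j - 1.8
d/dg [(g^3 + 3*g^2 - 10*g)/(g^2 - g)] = (g^2 - 2*g + 7)/(g^2 - 2*g + 1)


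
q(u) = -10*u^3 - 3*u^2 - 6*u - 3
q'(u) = -30*u^2 - 6*u - 6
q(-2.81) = 212.05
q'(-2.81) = -226.02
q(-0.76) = 4.22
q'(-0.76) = -18.77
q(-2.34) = 122.74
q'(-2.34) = -156.23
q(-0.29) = -1.27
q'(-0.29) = -6.78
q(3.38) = -443.70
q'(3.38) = -369.01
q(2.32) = -157.94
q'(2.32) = -181.39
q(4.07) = -751.31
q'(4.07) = -527.37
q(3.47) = -477.76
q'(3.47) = -388.05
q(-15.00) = 33162.00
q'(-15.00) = -6666.00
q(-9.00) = 7098.00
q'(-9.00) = -2382.00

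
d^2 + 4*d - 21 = (d - 3)*(d + 7)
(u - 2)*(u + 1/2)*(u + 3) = u^3 + 3*u^2/2 - 11*u/2 - 3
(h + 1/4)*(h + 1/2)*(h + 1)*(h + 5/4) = h^4 + 3*h^3 + 49*h^2/16 + 39*h/32 + 5/32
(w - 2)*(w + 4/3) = w^2 - 2*w/3 - 8/3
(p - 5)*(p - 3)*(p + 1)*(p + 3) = p^4 - 4*p^3 - 14*p^2 + 36*p + 45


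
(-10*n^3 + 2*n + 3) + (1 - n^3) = -11*n^3 + 2*n + 4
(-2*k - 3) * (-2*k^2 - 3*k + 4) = 4*k^3 + 12*k^2 + k - 12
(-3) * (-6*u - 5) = 18*u + 15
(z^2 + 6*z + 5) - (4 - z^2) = 2*z^2 + 6*z + 1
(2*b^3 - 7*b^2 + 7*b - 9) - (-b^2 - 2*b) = 2*b^3 - 6*b^2 + 9*b - 9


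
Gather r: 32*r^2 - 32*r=32*r^2 - 32*r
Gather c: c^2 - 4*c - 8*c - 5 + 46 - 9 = c^2 - 12*c + 32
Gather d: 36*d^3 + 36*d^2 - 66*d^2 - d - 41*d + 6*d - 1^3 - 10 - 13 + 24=36*d^3 - 30*d^2 - 36*d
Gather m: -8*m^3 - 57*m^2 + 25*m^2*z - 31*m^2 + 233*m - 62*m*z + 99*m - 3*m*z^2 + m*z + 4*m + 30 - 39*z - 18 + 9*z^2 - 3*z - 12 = -8*m^3 + m^2*(25*z - 88) + m*(-3*z^2 - 61*z + 336) + 9*z^2 - 42*z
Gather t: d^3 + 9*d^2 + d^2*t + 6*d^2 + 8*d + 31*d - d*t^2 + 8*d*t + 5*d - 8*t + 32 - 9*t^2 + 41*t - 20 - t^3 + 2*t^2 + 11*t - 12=d^3 + 15*d^2 + 44*d - t^3 + t^2*(-d - 7) + t*(d^2 + 8*d + 44)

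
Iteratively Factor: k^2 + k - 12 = (k + 4)*(k - 3)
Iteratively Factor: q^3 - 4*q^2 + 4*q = (q - 2)*(q^2 - 2*q) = (q - 2)^2*(q)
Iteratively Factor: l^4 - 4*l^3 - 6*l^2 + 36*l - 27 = (l - 3)*(l^3 - l^2 - 9*l + 9) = (l - 3)*(l - 1)*(l^2 - 9) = (l - 3)*(l - 1)*(l + 3)*(l - 3)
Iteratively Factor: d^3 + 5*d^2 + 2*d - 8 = (d - 1)*(d^2 + 6*d + 8) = (d - 1)*(d + 4)*(d + 2)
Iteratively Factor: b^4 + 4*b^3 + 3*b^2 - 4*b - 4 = (b + 2)*(b^3 + 2*b^2 - b - 2) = (b + 1)*(b + 2)*(b^2 + b - 2) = (b - 1)*(b + 1)*(b + 2)*(b + 2)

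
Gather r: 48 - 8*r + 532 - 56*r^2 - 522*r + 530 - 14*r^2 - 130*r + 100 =-70*r^2 - 660*r + 1210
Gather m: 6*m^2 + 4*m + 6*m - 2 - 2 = 6*m^2 + 10*m - 4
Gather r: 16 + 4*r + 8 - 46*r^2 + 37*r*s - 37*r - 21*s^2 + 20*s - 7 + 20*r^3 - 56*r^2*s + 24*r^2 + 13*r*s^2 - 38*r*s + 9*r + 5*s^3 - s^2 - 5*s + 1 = 20*r^3 + r^2*(-56*s - 22) + r*(13*s^2 - s - 24) + 5*s^3 - 22*s^2 + 15*s + 18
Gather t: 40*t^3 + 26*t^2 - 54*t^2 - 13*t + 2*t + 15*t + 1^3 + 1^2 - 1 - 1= 40*t^3 - 28*t^2 + 4*t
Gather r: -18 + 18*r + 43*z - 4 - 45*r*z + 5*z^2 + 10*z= r*(18 - 45*z) + 5*z^2 + 53*z - 22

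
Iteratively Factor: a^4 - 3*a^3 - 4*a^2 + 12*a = (a + 2)*(a^3 - 5*a^2 + 6*a) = (a - 3)*(a + 2)*(a^2 - 2*a) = (a - 3)*(a - 2)*(a + 2)*(a)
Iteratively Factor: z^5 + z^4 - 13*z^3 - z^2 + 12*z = (z + 4)*(z^4 - 3*z^3 - z^2 + 3*z) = (z + 1)*(z + 4)*(z^3 - 4*z^2 + 3*z) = z*(z + 1)*(z + 4)*(z^2 - 4*z + 3) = z*(z - 1)*(z + 1)*(z + 4)*(z - 3)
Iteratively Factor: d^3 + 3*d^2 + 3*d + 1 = (d + 1)*(d^2 + 2*d + 1) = (d + 1)^2*(d + 1)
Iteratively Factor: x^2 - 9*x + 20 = (x - 4)*(x - 5)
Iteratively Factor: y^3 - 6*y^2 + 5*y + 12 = (y + 1)*(y^2 - 7*y + 12) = (y - 3)*(y + 1)*(y - 4)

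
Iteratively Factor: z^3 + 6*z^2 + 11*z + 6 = (z + 2)*(z^2 + 4*z + 3) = (z + 2)*(z + 3)*(z + 1)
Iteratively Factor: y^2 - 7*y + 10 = (y - 5)*(y - 2)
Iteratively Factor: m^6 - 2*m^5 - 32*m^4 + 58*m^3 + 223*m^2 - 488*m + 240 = (m + 4)*(m^5 - 6*m^4 - 8*m^3 + 90*m^2 - 137*m + 60) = (m - 3)*(m + 4)*(m^4 - 3*m^3 - 17*m^2 + 39*m - 20) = (m - 3)*(m - 1)*(m + 4)*(m^3 - 2*m^2 - 19*m + 20) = (m - 3)*(m - 1)*(m + 4)^2*(m^2 - 6*m + 5) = (m - 3)*(m - 1)^2*(m + 4)^2*(m - 5)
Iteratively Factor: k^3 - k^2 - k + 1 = (k - 1)*(k^2 - 1) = (k - 1)^2*(k + 1)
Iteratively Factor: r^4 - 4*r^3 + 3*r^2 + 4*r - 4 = (r - 2)*(r^3 - 2*r^2 - r + 2) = (r - 2)*(r - 1)*(r^2 - r - 2) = (r - 2)*(r - 1)*(r + 1)*(r - 2)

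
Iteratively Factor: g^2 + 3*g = (g + 3)*(g)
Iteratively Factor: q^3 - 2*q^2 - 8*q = (q)*(q^2 - 2*q - 8) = q*(q + 2)*(q - 4)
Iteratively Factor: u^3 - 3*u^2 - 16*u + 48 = (u - 3)*(u^2 - 16) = (u - 4)*(u - 3)*(u + 4)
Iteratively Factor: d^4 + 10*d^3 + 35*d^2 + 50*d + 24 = (d + 3)*(d^3 + 7*d^2 + 14*d + 8) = (d + 3)*(d + 4)*(d^2 + 3*d + 2) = (d + 1)*(d + 3)*(d + 4)*(d + 2)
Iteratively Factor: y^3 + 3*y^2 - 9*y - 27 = (y - 3)*(y^2 + 6*y + 9) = (y - 3)*(y + 3)*(y + 3)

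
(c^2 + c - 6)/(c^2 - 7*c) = (c^2 + c - 6)/(c*(c - 7))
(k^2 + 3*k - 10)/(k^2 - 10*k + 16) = (k + 5)/(k - 8)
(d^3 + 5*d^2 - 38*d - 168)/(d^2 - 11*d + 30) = (d^2 + 11*d + 28)/(d - 5)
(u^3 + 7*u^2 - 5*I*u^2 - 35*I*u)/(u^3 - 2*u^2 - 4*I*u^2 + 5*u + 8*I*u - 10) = u*(u + 7)/(u^2 + u*(-2 + I) - 2*I)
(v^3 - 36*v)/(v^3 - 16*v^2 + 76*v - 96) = v*(v + 6)/(v^2 - 10*v + 16)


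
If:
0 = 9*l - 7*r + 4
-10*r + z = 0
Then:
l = 7*z/90 - 4/9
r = z/10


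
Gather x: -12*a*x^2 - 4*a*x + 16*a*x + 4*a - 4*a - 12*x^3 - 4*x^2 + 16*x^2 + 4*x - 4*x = 12*a*x - 12*x^3 + x^2*(12 - 12*a)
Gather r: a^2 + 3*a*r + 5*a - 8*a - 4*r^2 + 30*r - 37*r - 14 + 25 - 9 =a^2 - 3*a - 4*r^2 + r*(3*a - 7) + 2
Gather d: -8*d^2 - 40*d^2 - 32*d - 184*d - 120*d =-48*d^2 - 336*d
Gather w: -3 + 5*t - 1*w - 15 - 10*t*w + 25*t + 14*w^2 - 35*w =30*t + 14*w^2 + w*(-10*t - 36) - 18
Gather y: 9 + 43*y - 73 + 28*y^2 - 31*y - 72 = 28*y^2 + 12*y - 136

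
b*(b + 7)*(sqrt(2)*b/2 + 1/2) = sqrt(2)*b^3/2 + b^2/2 + 7*sqrt(2)*b^2/2 + 7*b/2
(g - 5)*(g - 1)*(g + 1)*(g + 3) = g^4 - 2*g^3 - 16*g^2 + 2*g + 15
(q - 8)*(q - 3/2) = q^2 - 19*q/2 + 12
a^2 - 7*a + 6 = (a - 6)*(a - 1)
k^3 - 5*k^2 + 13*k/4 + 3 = (k - 4)*(k - 3/2)*(k + 1/2)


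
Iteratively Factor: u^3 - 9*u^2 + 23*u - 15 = (u - 3)*(u^2 - 6*u + 5) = (u - 3)*(u - 1)*(u - 5)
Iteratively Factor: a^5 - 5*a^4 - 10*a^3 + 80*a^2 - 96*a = (a - 4)*(a^4 - a^3 - 14*a^2 + 24*a) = (a - 4)*(a - 2)*(a^3 + a^2 - 12*a) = (a - 4)*(a - 2)*(a + 4)*(a^2 - 3*a) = a*(a - 4)*(a - 2)*(a + 4)*(a - 3)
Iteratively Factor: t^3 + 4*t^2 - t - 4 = (t - 1)*(t^2 + 5*t + 4) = (t - 1)*(t + 4)*(t + 1)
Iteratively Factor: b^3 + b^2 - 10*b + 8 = (b + 4)*(b^2 - 3*b + 2) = (b - 2)*(b + 4)*(b - 1)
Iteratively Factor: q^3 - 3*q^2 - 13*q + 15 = (q - 1)*(q^2 - 2*q - 15) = (q - 1)*(q + 3)*(q - 5)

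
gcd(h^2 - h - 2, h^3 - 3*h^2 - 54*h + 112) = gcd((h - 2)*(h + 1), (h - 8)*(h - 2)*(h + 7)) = h - 2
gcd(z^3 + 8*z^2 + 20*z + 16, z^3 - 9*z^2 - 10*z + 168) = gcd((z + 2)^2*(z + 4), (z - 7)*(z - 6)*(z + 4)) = z + 4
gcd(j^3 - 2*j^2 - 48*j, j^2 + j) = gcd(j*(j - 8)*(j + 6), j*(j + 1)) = j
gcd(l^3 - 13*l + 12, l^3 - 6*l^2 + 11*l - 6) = l^2 - 4*l + 3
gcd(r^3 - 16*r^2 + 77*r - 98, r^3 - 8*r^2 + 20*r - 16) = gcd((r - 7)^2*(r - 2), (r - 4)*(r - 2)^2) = r - 2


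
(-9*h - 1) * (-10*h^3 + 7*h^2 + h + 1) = 90*h^4 - 53*h^3 - 16*h^2 - 10*h - 1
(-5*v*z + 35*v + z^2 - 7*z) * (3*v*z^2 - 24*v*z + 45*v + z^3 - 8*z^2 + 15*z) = -15*v^2*z^3 + 225*v^2*z^2 - 1065*v^2*z + 1575*v^2 - 2*v*z^4 + 30*v*z^3 - 142*v*z^2 + 210*v*z + z^5 - 15*z^4 + 71*z^3 - 105*z^2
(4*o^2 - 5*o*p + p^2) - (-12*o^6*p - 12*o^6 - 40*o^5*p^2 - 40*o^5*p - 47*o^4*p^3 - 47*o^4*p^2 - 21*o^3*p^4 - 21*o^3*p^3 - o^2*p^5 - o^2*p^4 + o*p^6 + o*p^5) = 12*o^6*p + 12*o^6 + 40*o^5*p^2 + 40*o^5*p + 47*o^4*p^3 + 47*o^4*p^2 + 21*o^3*p^4 + 21*o^3*p^3 + o^2*p^5 + o^2*p^4 + 4*o^2 - o*p^6 - o*p^5 - 5*o*p + p^2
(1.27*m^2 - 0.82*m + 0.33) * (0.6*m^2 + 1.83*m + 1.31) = 0.762*m^4 + 1.8321*m^3 + 0.3611*m^2 - 0.4703*m + 0.4323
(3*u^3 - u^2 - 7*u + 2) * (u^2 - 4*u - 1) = 3*u^5 - 13*u^4 - 6*u^3 + 31*u^2 - u - 2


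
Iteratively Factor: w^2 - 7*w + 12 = (w - 4)*(w - 3)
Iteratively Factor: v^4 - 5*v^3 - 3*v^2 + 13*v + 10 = (v + 1)*(v^3 - 6*v^2 + 3*v + 10) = (v - 2)*(v + 1)*(v^2 - 4*v - 5) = (v - 5)*(v - 2)*(v + 1)*(v + 1)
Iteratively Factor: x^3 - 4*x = (x - 2)*(x^2 + 2*x) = (x - 2)*(x + 2)*(x)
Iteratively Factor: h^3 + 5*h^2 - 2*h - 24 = (h - 2)*(h^2 + 7*h + 12) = (h - 2)*(h + 4)*(h + 3)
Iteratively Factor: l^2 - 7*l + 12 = (l - 4)*(l - 3)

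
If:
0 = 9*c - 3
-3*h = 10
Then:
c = 1/3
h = -10/3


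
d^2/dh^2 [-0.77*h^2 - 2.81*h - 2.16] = -1.54000000000000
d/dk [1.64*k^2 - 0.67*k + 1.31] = 3.28*k - 0.67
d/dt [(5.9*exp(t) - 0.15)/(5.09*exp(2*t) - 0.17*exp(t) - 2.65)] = (-30.031*exp(2*t) + 1.527*exp(t) - 15.6605)*exp(t)/(25.9081*exp(4*t) - 1.7306*exp(3*t) - 26.9481*exp(2*t) + 0.901*exp(t) + 7.0225)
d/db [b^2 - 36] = 2*b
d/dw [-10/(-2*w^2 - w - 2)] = 10*(-4*w - 1)/(2*w^2 + w + 2)^2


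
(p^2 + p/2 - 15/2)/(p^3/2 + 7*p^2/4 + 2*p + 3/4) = 2*(2*p^2 + p - 15)/(2*p^3 + 7*p^2 + 8*p + 3)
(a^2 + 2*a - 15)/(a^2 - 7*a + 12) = (a + 5)/(a - 4)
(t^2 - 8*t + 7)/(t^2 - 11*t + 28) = (t - 1)/(t - 4)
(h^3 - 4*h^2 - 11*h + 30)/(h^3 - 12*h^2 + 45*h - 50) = (h + 3)/(h - 5)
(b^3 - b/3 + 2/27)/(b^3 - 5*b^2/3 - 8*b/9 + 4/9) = (b - 1/3)/(b - 2)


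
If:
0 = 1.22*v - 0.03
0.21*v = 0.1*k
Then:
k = 0.05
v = 0.02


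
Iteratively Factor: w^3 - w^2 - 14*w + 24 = (w - 3)*(w^2 + 2*w - 8) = (w - 3)*(w + 4)*(w - 2)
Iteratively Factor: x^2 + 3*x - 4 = (x - 1)*(x + 4)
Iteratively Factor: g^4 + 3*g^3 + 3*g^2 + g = (g + 1)*(g^3 + 2*g^2 + g) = (g + 1)^2*(g^2 + g) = g*(g + 1)^2*(g + 1)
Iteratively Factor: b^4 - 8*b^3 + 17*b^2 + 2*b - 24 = (b - 3)*(b^3 - 5*b^2 + 2*b + 8) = (b - 3)*(b + 1)*(b^2 - 6*b + 8) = (b - 4)*(b - 3)*(b + 1)*(b - 2)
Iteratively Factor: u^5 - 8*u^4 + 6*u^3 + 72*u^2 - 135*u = (u)*(u^4 - 8*u^3 + 6*u^2 + 72*u - 135) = u*(u - 3)*(u^3 - 5*u^2 - 9*u + 45) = u*(u - 3)*(u + 3)*(u^2 - 8*u + 15) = u*(u - 3)^2*(u + 3)*(u - 5)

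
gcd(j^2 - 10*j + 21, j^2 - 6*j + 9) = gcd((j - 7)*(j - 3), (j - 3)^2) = j - 3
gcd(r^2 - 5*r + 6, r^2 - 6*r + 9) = r - 3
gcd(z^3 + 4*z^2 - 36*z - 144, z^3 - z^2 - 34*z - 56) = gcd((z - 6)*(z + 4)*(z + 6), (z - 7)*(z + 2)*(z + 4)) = z + 4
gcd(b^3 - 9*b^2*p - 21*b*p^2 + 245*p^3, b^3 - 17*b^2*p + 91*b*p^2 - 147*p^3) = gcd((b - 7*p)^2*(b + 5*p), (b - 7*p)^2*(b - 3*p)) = b^2 - 14*b*p + 49*p^2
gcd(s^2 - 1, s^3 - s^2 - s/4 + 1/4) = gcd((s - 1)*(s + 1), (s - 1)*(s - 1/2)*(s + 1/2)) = s - 1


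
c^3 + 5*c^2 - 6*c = c*(c - 1)*(c + 6)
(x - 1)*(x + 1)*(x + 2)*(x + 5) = x^4 + 7*x^3 + 9*x^2 - 7*x - 10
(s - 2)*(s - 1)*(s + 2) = s^3 - s^2 - 4*s + 4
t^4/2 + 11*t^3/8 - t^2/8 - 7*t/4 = t*(t/2 + 1)*(t - 1)*(t + 7/4)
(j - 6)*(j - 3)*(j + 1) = j^3 - 8*j^2 + 9*j + 18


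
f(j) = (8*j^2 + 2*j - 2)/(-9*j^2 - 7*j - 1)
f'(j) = (16*j + 2)/(-9*j^2 - 7*j - 1) + (18*j + 7)*(8*j^2 + 2*j - 2)/(-9*j^2 - 7*j - 1)^2 = 2*(-19*j^2 - 26*j - 8)/(81*j^4 + 126*j^3 + 67*j^2 + 14*j + 1)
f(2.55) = -0.71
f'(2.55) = -0.07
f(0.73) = -0.34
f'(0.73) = -0.62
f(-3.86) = -1.01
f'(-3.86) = -0.03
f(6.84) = -0.82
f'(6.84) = -0.01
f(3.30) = -0.75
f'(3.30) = -0.04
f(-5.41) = -0.98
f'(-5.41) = -0.02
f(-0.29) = -6.98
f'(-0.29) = -55.18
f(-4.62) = -0.99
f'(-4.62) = -0.02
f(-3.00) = -1.05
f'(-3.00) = -0.05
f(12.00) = -0.85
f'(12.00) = 0.00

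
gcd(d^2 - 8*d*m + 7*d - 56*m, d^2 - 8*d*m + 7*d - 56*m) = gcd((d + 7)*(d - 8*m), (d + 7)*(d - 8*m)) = d^2 - 8*d*m + 7*d - 56*m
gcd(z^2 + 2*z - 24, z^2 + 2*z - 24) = z^2 + 2*z - 24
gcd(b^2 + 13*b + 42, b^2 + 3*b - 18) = b + 6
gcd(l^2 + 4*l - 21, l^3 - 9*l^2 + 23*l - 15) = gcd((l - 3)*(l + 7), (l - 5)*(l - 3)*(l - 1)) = l - 3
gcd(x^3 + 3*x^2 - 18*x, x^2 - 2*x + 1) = 1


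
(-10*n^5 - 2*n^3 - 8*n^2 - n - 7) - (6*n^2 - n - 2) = -10*n^5 - 2*n^3 - 14*n^2 - 5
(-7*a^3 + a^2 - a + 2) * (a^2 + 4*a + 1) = -7*a^5 - 27*a^4 - 4*a^3 - a^2 + 7*a + 2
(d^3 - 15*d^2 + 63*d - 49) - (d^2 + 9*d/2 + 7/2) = d^3 - 16*d^2 + 117*d/2 - 105/2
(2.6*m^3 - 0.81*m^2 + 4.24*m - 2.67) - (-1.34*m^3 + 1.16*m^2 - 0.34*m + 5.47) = 3.94*m^3 - 1.97*m^2 + 4.58*m - 8.14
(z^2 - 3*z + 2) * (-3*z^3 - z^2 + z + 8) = -3*z^5 + 8*z^4 - 2*z^3 + 3*z^2 - 22*z + 16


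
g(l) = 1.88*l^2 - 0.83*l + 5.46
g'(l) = 3.76*l - 0.83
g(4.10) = 33.66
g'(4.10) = 14.59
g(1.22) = 7.25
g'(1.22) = 3.76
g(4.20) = 35.14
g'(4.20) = 14.96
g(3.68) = 27.87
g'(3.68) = 13.01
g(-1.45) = 10.62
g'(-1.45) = -6.28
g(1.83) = 10.24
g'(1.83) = 6.05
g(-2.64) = 20.75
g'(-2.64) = -10.76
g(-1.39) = 10.25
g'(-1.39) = -6.06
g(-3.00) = 24.87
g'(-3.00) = -12.11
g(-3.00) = 24.87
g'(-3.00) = -12.11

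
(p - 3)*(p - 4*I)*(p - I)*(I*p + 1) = I*p^4 + 6*p^3 - 3*I*p^3 - 18*p^2 - 9*I*p^2 - 4*p + 27*I*p + 12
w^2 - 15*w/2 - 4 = (w - 8)*(w + 1/2)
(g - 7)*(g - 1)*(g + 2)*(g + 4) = g^4 - 2*g^3 - 33*g^2 - 22*g + 56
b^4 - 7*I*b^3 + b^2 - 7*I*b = b*(b - 7*I)*(b - I)*(b + I)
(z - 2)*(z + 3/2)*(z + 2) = z^3 + 3*z^2/2 - 4*z - 6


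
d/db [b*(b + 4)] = 2*b + 4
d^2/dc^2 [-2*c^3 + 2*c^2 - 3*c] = 4 - 12*c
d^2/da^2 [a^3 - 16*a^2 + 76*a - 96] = 6*a - 32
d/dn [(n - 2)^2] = 2*n - 4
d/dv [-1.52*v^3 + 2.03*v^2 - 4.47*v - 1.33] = -4.56*v^2 + 4.06*v - 4.47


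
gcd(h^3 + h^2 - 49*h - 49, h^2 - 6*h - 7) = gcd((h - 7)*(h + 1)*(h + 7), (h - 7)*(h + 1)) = h^2 - 6*h - 7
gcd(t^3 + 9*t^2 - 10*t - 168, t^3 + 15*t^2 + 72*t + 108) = t + 6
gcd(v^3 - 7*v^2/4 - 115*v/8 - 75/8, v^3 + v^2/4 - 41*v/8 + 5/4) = v + 5/2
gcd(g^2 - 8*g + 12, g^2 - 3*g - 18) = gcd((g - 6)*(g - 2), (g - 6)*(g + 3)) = g - 6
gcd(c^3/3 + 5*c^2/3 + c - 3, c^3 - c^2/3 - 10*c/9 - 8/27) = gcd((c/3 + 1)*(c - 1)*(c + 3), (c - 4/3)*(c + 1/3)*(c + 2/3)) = 1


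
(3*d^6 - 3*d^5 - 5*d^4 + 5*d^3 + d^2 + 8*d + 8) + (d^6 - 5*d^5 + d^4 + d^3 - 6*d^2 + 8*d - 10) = 4*d^6 - 8*d^5 - 4*d^4 + 6*d^3 - 5*d^2 + 16*d - 2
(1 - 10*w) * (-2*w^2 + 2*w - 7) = 20*w^3 - 22*w^2 + 72*w - 7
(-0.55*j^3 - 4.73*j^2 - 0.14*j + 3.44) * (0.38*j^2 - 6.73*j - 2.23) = -0.209*j^5 + 1.9041*j^4 + 33.0062*j^3 + 12.7973*j^2 - 22.839*j - 7.6712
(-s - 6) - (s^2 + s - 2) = -s^2 - 2*s - 4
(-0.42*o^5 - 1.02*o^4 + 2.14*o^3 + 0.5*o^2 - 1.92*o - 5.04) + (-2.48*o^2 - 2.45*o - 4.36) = -0.42*o^5 - 1.02*o^4 + 2.14*o^3 - 1.98*o^2 - 4.37*o - 9.4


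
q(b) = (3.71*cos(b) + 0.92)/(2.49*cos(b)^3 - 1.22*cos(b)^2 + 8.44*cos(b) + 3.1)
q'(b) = (3.71*cos(b) + 0.92)*(7.47*sin(b)*cos(b)^2 - 2.44*sin(b)*cos(b) + 8.44*sin(b))/(2.49*cos(b)^3 - 1.22*cos(b)^2 + 8.44*cos(b) + 3.1)^2 - 3.71*sin(b)/(2.49*cos(b)^3 - 1.22*cos(b)^2 + 8.44*cos(b) + 3.1) = (18.4758*cos(b)^3 + 2.3462*cos(b)^2 - 2.2448*cos(b) - 3.7362)*sin(b)/(6.2001*cos(b)^6 - 6.0756*cos(b)^5 + 43.5196*cos(b)^4 - 5.1556*cos(b)^3 + 63.6696*cos(b)^2 + 52.328*cos(b) + 9.61)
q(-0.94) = 0.38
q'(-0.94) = 0.01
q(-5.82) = 0.37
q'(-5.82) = 0.03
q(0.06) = 0.36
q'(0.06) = 0.01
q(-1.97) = 1.02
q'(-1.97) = 12.68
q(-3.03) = 0.31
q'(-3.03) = 0.02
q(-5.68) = 0.37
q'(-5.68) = 0.03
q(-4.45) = -0.05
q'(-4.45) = -5.20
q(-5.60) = 0.38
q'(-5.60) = 0.03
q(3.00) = 0.31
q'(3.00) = -0.03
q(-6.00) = 0.36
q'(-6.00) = 0.02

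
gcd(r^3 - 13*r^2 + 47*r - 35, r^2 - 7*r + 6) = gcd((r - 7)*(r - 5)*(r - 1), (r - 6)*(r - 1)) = r - 1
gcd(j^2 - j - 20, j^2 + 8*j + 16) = j + 4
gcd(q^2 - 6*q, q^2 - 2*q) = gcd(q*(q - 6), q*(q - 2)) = q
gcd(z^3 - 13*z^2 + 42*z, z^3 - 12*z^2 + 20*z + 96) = z - 6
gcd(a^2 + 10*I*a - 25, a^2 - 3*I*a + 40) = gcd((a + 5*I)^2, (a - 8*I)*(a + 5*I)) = a + 5*I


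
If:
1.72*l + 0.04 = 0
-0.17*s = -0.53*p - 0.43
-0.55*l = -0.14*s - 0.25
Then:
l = -0.02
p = -1.41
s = -1.88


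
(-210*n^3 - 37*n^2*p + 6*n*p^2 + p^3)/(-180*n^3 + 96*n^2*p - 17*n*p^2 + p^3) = (35*n^2 + 12*n*p + p^2)/(30*n^2 - 11*n*p + p^2)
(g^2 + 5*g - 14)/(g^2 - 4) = (g + 7)/(g + 2)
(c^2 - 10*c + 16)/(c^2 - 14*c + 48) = (c - 2)/(c - 6)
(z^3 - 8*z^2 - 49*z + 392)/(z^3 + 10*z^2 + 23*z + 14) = (z^2 - 15*z + 56)/(z^2 + 3*z + 2)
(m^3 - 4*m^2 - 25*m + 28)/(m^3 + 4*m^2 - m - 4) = (m - 7)/(m + 1)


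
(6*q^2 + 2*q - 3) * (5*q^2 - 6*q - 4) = 30*q^4 - 26*q^3 - 51*q^2 + 10*q + 12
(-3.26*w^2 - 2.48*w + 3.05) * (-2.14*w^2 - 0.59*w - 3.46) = 6.9764*w^4 + 7.2306*w^3 + 6.2158*w^2 + 6.7813*w - 10.553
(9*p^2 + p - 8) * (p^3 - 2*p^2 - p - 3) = 9*p^5 - 17*p^4 - 19*p^3 - 12*p^2 + 5*p + 24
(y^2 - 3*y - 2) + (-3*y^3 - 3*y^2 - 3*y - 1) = -3*y^3 - 2*y^2 - 6*y - 3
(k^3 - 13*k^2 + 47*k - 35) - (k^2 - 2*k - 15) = k^3 - 14*k^2 + 49*k - 20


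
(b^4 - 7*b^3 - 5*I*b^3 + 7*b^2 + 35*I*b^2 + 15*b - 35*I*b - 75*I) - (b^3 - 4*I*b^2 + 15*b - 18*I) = b^4 - 8*b^3 - 5*I*b^3 + 7*b^2 + 39*I*b^2 - 35*I*b - 57*I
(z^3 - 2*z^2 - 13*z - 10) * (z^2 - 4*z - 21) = z^5 - 6*z^4 - 26*z^3 + 84*z^2 + 313*z + 210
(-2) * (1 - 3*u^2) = 6*u^2 - 2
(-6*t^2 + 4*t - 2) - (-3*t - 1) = -6*t^2 + 7*t - 1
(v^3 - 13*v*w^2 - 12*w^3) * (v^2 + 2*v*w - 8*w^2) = v^5 + 2*v^4*w - 21*v^3*w^2 - 38*v^2*w^3 + 80*v*w^4 + 96*w^5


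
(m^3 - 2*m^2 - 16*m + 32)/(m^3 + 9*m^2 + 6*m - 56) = (m - 4)/(m + 7)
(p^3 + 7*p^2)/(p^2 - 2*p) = p*(p + 7)/(p - 2)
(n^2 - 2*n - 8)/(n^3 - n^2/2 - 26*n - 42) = 2*(n - 4)/(2*n^2 - 5*n - 42)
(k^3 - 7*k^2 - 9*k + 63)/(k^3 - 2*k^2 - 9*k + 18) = (k - 7)/(k - 2)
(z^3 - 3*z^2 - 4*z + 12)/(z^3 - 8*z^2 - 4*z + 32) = (z - 3)/(z - 8)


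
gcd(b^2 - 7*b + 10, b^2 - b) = 1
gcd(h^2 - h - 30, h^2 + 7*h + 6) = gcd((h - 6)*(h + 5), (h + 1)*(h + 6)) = 1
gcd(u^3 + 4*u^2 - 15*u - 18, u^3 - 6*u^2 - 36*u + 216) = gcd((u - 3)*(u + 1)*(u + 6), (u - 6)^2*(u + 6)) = u + 6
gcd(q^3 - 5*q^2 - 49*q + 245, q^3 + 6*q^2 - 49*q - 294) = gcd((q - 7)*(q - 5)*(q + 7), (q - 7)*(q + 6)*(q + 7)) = q^2 - 49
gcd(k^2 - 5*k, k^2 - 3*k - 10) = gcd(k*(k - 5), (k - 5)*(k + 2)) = k - 5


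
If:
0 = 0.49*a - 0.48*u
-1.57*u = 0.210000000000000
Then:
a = -0.13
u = -0.13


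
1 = 1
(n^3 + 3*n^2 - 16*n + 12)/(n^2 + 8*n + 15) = (n^3 + 3*n^2 - 16*n + 12)/(n^2 + 8*n + 15)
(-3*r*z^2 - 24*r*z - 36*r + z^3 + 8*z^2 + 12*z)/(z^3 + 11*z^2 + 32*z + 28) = (-3*r*z - 18*r + z^2 + 6*z)/(z^2 + 9*z + 14)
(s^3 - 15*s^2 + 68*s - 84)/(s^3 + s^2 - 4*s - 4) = (s^2 - 13*s + 42)/(s^2 + 3*s + 2)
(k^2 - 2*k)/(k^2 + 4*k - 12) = k/(k + 6)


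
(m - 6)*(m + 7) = m^2 + m - 42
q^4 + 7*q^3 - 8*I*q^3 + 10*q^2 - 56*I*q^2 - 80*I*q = q*(q + 2)*(q + 5)*(q - 8*I)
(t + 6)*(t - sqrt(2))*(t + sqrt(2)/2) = t^3 - sqrt(2)*t^2/2 + 6*t^2 - 3*sqrt(2)*t - t - 6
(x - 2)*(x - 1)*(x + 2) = x^3 - x^2 - 4*x + 4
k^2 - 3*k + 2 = (k - 2)*(k - 1)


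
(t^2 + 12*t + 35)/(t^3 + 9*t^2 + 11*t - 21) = (t + 5)/(t^2 + 2*t - 3)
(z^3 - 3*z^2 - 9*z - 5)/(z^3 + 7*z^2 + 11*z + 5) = (z - 5)/(z + 5)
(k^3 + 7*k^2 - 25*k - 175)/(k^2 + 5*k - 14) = (k^2 - 25)/(k - 2)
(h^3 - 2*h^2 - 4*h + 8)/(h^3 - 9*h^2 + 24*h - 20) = (h + 2)/(h - 5)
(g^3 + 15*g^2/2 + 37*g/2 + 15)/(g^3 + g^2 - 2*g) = (2*g^2 + 11*g + 15)/(2*g*(g - 1))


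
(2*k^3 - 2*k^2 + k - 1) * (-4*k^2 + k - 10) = -8*k^5 + 10*k^4 - 26*k^3 + 25*k^2 - 11*k + 10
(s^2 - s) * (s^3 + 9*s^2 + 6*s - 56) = s^5 + 8*s^4 - 3*s^3 - 62*s^2 + 56*s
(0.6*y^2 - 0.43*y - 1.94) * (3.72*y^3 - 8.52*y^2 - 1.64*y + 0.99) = 2.232*y^5 - 6.7116*y^4 - 4.5372*y^3 + 17.828*y^2 + 2.7559*y - 1.9206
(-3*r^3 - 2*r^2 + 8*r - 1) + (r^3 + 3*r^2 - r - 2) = -2*r^3 + r^2 + 7*r - 3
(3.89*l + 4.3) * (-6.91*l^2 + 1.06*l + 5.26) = -26.8799*l^3 - 25.5896*l^2 + 25.0194*l + 22.618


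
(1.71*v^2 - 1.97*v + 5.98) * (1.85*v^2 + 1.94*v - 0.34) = 3.1635*v^4 - 0.327100000000001*v^3 + 6.6598*v^2 + 12.271*v - 2.0332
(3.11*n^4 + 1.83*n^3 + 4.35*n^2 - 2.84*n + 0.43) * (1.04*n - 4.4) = 3.2344*n^5 - 11.7808*n^4 - 3.528*n^3 - 22.0936*n^2 + 12.9432*n - 1.892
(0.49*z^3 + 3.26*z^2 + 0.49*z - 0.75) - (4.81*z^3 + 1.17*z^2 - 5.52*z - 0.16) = -4.32*z^3 + 2.09*z^2 + 6.01*z - 0.59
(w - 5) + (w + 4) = 2*w - 1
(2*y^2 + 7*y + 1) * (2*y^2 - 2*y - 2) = 4*y^4 + 10*y^3 - 16*y^2 - 16*y - 2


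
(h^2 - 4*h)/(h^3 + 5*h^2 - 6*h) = (h - 4)/(h^2 + 5*h - 6)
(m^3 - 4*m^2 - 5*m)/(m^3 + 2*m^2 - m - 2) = m*(m - 5)/(m^2 + m - 2)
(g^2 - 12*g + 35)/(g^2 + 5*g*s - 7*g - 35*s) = (g - 5)/(g + 5*s)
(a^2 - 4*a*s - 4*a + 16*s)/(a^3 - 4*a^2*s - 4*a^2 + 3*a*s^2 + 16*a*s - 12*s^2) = (a - 4*s)/(a^2 - 4*a*s + 3*s^2)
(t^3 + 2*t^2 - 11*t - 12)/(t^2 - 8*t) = (t^3 + 2*t^2 - 11*t - 12)/(t*(t - 8))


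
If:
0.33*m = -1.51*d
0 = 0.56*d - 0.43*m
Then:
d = 0.00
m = 0.00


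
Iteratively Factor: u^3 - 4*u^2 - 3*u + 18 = (u + 2)*(u^2 - 6*u + 9) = (u - 3)*(u + 2)*(u - 3)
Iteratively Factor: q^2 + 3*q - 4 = (q - 1)*(q + 4)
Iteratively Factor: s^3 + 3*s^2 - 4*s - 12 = (s - 2)*(s^2 + 5*s + 6) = (s - 2)*(s + 2)*(s + 3)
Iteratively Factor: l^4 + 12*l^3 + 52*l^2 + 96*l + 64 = (l + 4)*(l^3 + 8*l^2 + 20*l + 16) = (l + 2)*(l + 4)*(l^2 + 6*l + 8) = (l + 2)^2*(l + 4)*(l + 4)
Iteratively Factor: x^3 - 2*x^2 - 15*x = (x)*(x^2 - 2*x - 15) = x*(x + 3)*(x - 5)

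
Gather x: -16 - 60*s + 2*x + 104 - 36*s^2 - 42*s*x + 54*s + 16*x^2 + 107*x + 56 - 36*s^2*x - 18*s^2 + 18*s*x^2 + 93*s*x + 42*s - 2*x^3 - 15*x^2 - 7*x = -54*s^2 + 36*s - 2*x^3 + x^2*(18*s + 1) + x*(-36*s^2 + 51*s + 102) + 144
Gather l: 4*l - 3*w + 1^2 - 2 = 4*l - 3*w - 1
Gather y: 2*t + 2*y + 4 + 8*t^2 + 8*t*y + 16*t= 8*t^2 + 18*t + y*(8*t + 2) + 4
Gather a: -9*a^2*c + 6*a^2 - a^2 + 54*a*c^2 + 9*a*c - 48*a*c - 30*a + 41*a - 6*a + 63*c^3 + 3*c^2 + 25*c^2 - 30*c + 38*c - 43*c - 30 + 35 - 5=a^2*(5 - 9*c) + a*(54*c^2 - 39*c + 5) + 63*c^3 + 28*c^2 - 35*c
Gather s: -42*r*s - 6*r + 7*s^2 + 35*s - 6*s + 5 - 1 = -6*r + 7*s^2 + s*(29 - 42*r) + 4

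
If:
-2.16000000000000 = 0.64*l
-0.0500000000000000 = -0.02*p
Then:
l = -3.38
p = 2.50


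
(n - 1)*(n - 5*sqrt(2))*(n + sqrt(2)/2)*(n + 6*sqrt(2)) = n^4 - n^3 + 3*sqrt(2)*n^3/2 - 59*n^2 - 3*sqrt(2)*n^2/2 - 30*sqrt(2)*n + 59*n + 30*sqrt(2)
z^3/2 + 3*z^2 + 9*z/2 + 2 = (z/2 + 1/2)*(z + 1)*(z + 4)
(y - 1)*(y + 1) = y^2 - 1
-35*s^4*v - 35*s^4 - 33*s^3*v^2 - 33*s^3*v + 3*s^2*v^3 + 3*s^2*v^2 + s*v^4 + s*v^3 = (-5*s + v)*(s + v)*(7*s + v)*(s*v + s)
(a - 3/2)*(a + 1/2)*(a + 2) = a^3 + a^2 - 11*a/4 - 3/2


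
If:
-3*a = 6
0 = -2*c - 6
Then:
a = -2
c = -3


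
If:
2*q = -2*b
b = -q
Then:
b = -q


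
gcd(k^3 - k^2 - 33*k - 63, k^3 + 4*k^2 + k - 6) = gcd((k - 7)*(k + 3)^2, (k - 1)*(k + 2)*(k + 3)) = k + 3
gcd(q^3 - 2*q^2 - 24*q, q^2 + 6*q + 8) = q + 4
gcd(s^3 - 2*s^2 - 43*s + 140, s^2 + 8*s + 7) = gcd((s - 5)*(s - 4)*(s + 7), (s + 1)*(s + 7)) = s + 7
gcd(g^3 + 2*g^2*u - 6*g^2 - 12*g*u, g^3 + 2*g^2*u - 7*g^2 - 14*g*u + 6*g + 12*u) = g^2 + 2*g*u - 6*g - 12*u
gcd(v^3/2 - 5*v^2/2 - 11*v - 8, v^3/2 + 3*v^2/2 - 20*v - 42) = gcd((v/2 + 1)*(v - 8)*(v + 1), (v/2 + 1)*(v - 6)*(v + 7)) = v + 2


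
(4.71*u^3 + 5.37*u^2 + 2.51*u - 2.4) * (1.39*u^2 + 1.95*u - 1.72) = 6.5469*u^5 + 16.6488*u^4 + 5.8592*u^3 - 7.6779*u^2 - 8.9972*u + 4.128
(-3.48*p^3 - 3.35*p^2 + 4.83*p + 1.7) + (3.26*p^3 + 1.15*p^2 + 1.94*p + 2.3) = -0.22*p^3 - 2.2*p^2 + 6.77*p + 4.0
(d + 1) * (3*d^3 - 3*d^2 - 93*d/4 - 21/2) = 3*d^4 - 105*d^2/4 - 135*d/4 - 21/2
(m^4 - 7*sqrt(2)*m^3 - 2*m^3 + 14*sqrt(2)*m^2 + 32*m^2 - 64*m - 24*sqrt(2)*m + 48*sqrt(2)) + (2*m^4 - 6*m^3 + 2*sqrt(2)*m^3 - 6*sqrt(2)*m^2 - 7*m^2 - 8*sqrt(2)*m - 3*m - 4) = 3*m^4 - 8*m^3 - 5*sqrt(2)*m^3 + 8*sqrt(2)*m^2 + 25*m^2 - 67*m - 32*sqrt(2)*m - 4 + 48*sqrt(2)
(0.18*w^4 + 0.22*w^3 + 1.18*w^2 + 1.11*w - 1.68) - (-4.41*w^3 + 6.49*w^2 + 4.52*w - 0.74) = 0.18*w^4 + 4.63*w^3 - 5.31*w^2 - 3.41*w - 0.94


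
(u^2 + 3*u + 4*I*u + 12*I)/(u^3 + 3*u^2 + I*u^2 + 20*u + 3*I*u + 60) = (u + 4*I)/(u^2 + I*u + 20)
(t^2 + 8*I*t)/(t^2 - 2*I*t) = (t + 8*I)/(t - 2*I)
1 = 1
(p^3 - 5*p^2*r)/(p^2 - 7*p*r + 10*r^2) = p^2/(p - 2*r)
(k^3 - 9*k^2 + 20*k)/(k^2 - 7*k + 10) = k*(k - 4)/(k - 2)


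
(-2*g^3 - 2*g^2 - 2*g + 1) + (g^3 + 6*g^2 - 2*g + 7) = -g^3 + 4*g^2 - 4*g + 8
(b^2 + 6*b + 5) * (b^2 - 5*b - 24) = b^4 + b^3 - 49*b^2 - 169*b - 120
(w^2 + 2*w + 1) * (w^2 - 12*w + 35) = w^4 - 10*w^3 + 12*w^2 + 58*w + 35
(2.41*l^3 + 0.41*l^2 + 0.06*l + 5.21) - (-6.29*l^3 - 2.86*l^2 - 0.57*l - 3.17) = 8.7*l^3 + 3.27*l^2 + 0.63*l + 8.38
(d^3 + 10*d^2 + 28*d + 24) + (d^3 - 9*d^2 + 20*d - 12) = 2*d^3 + d^2 + 48*d + 12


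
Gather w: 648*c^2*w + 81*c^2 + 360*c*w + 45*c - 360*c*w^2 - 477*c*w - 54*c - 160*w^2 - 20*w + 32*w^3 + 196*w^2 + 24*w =81*c^2 - 9*c + 32*w^3 + w^2*(36 - 360*c) + w*(648*c^2 - 117*c + 4)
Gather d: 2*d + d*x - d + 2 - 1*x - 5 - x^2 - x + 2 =d*(x + 1) - x^2 - 2*x - 1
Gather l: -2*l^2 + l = -2*l^2 + l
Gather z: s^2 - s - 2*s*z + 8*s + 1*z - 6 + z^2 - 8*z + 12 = s^2 + 7*s + z^2 + z*(-2*s - 7) + 6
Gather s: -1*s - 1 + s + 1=0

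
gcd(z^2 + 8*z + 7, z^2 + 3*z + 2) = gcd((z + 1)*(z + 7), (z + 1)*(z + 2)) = z + 1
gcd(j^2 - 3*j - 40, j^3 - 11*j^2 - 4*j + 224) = j - 8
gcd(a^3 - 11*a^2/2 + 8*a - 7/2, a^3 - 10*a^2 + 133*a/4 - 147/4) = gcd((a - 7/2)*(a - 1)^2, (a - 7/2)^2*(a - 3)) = a - 7/2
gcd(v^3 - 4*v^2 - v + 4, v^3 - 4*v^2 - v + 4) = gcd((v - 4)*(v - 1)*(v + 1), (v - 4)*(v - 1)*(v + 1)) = v^3 - 4*v^2 - v + 4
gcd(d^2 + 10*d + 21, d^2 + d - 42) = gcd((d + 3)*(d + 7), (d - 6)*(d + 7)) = d + 7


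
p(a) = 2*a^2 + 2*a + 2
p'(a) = 4*a + 2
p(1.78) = 11.90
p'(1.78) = 9.12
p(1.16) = 7.01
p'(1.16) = 6.64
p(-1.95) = 5.70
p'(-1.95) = -5.80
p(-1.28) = 2.72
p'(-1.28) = -3.12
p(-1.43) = 3.23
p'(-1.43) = -3.72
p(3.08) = 27.13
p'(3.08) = 14.32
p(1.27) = 7.77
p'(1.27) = 7.08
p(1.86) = 12.64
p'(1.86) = 9.44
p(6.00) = 86.00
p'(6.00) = 26.00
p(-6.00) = 62.00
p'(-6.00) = -22.00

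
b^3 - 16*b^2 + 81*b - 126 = (b - 7)*(b - 6)*(b - 3)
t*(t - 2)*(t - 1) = t^3 - 3*t^2 + 2*t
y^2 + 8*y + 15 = (y + 3)*(y + 5)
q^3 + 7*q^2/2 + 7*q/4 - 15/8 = (q - 1/2)*(q + 3/2)*(q + 5/2)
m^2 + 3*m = m*(m + 3)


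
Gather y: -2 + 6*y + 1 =6*y - 1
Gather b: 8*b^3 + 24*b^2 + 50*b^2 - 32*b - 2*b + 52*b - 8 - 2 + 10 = 8*b^3 + 74*b^2 + 18*b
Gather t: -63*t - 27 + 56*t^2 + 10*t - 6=56*t^2 - 53*t - 33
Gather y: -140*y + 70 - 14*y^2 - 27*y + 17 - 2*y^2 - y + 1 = -16*y^2 - 168*y + 88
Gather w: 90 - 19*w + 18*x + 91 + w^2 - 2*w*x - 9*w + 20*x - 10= w^2 + w*(-2*x - 28) + 38*x + 171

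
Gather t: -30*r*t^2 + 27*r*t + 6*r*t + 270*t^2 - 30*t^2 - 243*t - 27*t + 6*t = t^2*(240 - 30*r) + t*(33*r - 264)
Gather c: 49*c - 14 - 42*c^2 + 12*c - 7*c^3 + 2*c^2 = -7*c^3 - 40*c^2 + 61*c - 14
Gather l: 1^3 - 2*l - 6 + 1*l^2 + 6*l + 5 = l^2 + 4*l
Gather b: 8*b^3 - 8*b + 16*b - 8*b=8*b^3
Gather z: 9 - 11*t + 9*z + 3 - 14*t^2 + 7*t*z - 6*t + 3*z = -14*t^2 - 17*t + z*(7*t + 12) + 12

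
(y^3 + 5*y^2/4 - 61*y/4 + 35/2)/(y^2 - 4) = (4*y^2 + 13*y - 35)/(4*(y + 2))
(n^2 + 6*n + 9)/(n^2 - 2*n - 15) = (n + 3)/(n - 5)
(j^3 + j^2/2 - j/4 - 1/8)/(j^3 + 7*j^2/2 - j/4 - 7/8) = (2*j + 1)/(2*j + 7)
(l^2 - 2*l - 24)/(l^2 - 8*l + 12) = (l + 4)/(l - 2)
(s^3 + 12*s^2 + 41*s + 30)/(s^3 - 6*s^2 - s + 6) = (s^2 + 11*s + 30)/(s^2 - 7*s + 6)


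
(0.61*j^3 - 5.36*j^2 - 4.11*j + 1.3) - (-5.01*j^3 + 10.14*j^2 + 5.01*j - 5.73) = 5.62*j^3 - 15.5*j^2 - 9.12*j + 7.03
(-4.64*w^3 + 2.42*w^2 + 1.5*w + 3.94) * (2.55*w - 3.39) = -11.832*w^4 + 21.9006*w^3 - 4.3788*w^2 + 4.962*w - 13.3566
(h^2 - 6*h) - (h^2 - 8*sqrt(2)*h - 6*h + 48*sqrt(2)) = 8*sqrt(2)*h - 48*sqrt(2)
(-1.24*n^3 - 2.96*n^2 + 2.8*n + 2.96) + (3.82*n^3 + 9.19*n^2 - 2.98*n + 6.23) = 2.58*n^3 + 6.23*n^2 - 0.18*n + 9.19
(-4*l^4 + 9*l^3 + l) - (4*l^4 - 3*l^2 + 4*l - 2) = -8*l^4 + 9*l^3 + 3*l^2 - 3*l + 2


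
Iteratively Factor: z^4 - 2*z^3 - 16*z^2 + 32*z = (z - 4)*(z^3 + 2*z^2 - 8*z) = z*(z - 4)*(z^2 + 2*z - 8) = z*(z - 4)*(z - 2)*(z + 4)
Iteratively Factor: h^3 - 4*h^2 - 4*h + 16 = (h - 2)*(h^2 - 2*h - 8) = (h - 4)*(h - 2)*(h + 2)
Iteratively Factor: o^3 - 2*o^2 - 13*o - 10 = (o + 2)*(o^2 - 4*o - 5) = (o + 1)*(o + 2)*(o - 5)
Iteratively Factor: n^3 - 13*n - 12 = (n + 3)*(n^2 - 3*n - 4) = (n - 4)*(n + 3)*(n + 1)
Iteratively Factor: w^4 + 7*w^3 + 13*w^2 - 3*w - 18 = (w - 1)*(w^3 + 8*w^2 + 21*w + 18) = (w - 1)*(w + 3)*(w^2 + 5*w + 6) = (w - 1)*(w + 2)*(w + 3)*(w + 3)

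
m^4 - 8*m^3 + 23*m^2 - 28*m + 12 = (m - 3)*(m - 2)^2*(m - 1)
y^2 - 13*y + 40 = (y - 8)*(y - 5)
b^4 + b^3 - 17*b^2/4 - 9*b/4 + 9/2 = (b - 3/2)*(b - 1)*(b + 3/2)*(b + 2)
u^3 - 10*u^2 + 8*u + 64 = (u - 8)*(u - 4)*(u + 2)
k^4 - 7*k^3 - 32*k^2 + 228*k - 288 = (k - 8)*(k - 3)*(k - 2)*(k + 6)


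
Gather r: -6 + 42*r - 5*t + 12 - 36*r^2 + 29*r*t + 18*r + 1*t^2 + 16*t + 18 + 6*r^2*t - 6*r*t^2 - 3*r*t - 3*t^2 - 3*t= r^2*(6*t - 36) + r*(-6*t^2 + 26*t + 60) - 2*t^2 + 8*t + 24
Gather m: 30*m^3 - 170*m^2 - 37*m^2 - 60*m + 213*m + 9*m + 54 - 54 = 30*m^3 - 207*m^2 + 162*m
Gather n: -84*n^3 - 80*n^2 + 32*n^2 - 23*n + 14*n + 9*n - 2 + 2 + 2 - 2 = -84*n^3 - 48*n^2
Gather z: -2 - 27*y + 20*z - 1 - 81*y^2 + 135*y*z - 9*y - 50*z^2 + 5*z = -81*y^2 - 36*y - 50*z^2 + z*(135*y + 25) - 3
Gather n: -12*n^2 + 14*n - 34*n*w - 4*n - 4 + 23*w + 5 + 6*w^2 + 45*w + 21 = -12*n^2 + n*(10 - 34*w) + 6*w^2 + 68*w + 22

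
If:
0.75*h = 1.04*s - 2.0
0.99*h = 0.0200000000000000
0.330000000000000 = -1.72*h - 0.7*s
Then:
No Solution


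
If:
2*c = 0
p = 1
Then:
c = 0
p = 1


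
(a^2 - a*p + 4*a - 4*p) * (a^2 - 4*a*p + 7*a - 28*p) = a^4 - 5*a^3*p + 11*a^3 + 4*a^2*p^2 - 55*a^2*p + 28*a^2 + 44*a*p^2 - 140*a*p + 112*p^2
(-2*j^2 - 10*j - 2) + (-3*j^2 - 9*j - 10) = -5*j^2 - 19*j - 12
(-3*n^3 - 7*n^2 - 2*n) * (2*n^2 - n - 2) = -6*n^5 - 11*n^4 + 9*n^3 + 16*n^2 + 4*n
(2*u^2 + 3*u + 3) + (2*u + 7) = 2*u^2 + 5*u + 10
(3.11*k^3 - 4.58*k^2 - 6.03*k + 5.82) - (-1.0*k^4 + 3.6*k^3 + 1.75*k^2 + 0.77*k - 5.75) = 1.0*k^4 - 0.49*k^3 - 6.33*k^2 - 6.8*k + 11.57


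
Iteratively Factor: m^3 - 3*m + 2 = (m - 1)*(m^2 + m - 2) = (m - 1)*(m + 2)*(m - 1)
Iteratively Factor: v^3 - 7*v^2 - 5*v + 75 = (v + 3)*(v^2 - 10*v + 25) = (v - 5)*(v + 3)*(v - 5)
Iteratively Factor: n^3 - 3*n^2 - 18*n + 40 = (n + 4)*(n^2 - 7*n + 10) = (n - 2)*(n + 4)*(n - 5)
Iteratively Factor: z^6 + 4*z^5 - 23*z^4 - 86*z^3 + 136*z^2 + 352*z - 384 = (z + 3)*(z^5 + z^4 - 26*z^3 - 8*z^2 + 160*z - 128) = (z + 3)*(z + 4)*(z^4 - 3*z^3 - 14*z^2 + 48*z - 32) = (z + 3)*(z + 4)^2*(z^3 - 7*z^2 + 14*z - 8) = (z - 4)*(z + 3)*(z + 4)^2*(z^2 - 3*z + 2) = (z - 4)*(z - 1)*(z + 3)*(z + 4)^2*(z - 2)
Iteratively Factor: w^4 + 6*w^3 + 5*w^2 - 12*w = (w - 1)*(w^3 + 7*w^2 + 12*w) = (w - 1)*(w + 3)*(w^2 + 4*w) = (w - 1)*(w + 3)*(w + 4)*(w)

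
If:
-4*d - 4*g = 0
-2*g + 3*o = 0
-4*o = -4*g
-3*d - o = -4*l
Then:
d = 0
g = 0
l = 0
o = 0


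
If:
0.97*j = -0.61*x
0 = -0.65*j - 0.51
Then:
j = -0.78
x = 1.25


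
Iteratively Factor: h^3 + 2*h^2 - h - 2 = (h + 2)*(h^2 - 1) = (h + 1)*(h + 2)*(h - 1)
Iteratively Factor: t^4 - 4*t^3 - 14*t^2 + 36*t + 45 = (t + 1)*(t^3 - 5*t^2 - 9*t + 45) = (t - 5)*(t + 1)*(t^2 - 9) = (t - 5)*(t + 1)*(t + 3)*(t - 3)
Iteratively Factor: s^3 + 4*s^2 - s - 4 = (s + 4)*(s^2 - 1) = (s - 1)*(s + 4)*(s + 1)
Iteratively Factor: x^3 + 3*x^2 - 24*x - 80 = (x + 4)*(x^2 - x - 20) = (x - 5)*(x + 4)*(x + 4)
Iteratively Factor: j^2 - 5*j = (j)*(j - 5)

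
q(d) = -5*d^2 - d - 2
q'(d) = -10*d - 1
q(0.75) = -5.56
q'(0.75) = -8.50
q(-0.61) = -3.25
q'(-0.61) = 5.10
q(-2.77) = -37.59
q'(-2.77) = 26.70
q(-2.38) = -27.94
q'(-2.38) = 22.80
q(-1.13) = -7.25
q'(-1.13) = 10.30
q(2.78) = -43.42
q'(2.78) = -28.80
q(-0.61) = -3.25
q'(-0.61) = 5.10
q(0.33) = -2.87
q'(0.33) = -4.30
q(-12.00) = -710.00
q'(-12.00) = 119.00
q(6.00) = -188.00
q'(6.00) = -61.00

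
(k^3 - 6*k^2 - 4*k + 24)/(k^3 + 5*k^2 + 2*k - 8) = (k^2 - 8*k + 12)/(k^2 + 3*k - 4)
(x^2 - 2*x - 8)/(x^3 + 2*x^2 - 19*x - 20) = (x + 2)/(x^2 + 6*x + 5)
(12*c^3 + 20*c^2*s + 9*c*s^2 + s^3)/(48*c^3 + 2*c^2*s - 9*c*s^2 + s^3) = (6*c^2 + 7*c*s + s^2)/(24*c^2 - 11*c*s + s^2)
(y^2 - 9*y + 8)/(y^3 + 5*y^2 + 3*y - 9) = (y - 8)/(y^2 + 6*y + 9)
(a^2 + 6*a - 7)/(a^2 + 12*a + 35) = (a - 1)/(a + 5)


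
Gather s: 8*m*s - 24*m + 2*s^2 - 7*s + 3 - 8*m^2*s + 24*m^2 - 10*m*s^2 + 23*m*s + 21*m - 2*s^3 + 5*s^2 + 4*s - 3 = 24*m^2 - 3*m - 2*s^3 + s^2*(7 - 10*m) + s*(-8*m^2 + 31*m - 3)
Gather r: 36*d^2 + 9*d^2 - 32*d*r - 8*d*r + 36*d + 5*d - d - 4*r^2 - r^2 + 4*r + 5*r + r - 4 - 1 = 45*d^2 + 40*d - 5*r^2 + r*(10 - 40*d) - 5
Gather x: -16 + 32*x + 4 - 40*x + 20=8 - 8*x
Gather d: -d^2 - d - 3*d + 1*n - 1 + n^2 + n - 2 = -d^2 - 4*d + n^2 + 2*n - 3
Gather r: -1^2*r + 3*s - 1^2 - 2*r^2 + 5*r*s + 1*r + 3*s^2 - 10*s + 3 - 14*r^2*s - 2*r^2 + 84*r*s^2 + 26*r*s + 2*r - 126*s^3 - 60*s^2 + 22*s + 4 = r^2*(-14*s - 4) + r*(84*s^2 + 31*s + 2) - 126*s^3 - 57*s^2 + 15*s + 6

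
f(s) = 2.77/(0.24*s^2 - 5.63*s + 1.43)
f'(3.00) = 0.07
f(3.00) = -0.21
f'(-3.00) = 0.05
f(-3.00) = 0.14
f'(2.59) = 0.09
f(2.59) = -0.24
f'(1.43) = 0.36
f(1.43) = -0.45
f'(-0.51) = 0.85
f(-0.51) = 0.63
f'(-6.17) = 0.01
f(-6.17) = 0.06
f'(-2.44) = 0.07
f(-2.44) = 0.17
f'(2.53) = 0.10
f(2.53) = -0.25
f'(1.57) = 0.29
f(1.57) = -0.41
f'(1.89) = 0.19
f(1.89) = -0.33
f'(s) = 2.77*(5.63 - 0.48*s)/(0.24*s^2 - 5.63*s + 1.43)^2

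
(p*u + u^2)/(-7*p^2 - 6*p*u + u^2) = -u/(7*p - u)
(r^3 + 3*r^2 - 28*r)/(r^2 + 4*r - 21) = r*(r - 4)/(r - 3)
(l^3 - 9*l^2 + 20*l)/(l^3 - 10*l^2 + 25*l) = (l - 4)/(l - 5)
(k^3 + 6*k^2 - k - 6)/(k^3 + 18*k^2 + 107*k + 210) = (k^2 - 1)/(k^2 + 12*k + 35)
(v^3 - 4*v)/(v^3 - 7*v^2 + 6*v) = (v^2 - 4)/(v^2 - 7*v + 6)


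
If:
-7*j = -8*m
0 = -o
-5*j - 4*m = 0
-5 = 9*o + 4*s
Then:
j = 0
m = 0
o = 0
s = -5/4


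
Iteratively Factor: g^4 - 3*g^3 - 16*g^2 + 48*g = (g + 4)*(g^3 - 7*g^2 + 12*g) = g*(g + 4)*(g^2 - 7*g + 12) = g*(g - 4)*(g + 4)*(g - 3)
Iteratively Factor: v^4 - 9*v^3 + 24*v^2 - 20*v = (v - 2)*(v^3 - 7*v^2 + 10*v) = v*(v - 2)*(v^2 - 7*v + 10) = v*(v - 5)*(v - 2)*(v - 2)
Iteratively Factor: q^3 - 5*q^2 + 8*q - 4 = (q - 1)*(q^2 - 4*q + 4) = (q - 2)*(q - 1)*(q - 2)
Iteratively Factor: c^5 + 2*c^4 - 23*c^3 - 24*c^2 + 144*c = (c)*(c^4 + 2*c^3 - 23*c^2 - 24*c + 144) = c*(c + 4)*(c^3 - 2*c^2 - 15*c + 36) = c*(c - 3)*(c + 4)*(c^2 + c - 12) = c*(c - 3)^2*(c + 4)*(c + 4)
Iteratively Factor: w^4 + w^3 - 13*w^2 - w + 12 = (w + 1)*(w^3 - 13*w + 12) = (w - 1)*(w + 1)*(w^2 + w - 12) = (w - 1)*(w + 1)*(w + 4)*(w - 3)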